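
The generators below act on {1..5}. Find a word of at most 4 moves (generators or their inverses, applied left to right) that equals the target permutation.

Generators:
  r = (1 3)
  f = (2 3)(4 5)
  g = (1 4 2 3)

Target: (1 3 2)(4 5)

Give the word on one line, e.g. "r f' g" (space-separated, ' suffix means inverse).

f r'

  after f: (2 3)(4 5)
  after r': (1 3 2)(4 5)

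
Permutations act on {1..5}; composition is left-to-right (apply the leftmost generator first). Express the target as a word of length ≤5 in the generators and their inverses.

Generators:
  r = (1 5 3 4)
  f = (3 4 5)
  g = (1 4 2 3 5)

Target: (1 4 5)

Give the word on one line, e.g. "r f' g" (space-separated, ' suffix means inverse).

r f r

  after r: (1 5 3 4)
  after f: (1 3 5 4)
  after r: (1 4 5)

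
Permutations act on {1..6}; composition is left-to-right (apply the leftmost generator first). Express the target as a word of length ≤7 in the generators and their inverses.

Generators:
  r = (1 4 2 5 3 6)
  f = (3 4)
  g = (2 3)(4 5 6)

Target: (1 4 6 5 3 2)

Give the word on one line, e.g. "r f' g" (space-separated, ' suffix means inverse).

r f' r r r

  after r: (1 4 2 5 3 6)
  after f': (1 3 6)(2 5 4)
  after r: (1 6 4 5 2 3)
  after r: (2 6)(3 4)
  after r: (1 4 6 5 3 2)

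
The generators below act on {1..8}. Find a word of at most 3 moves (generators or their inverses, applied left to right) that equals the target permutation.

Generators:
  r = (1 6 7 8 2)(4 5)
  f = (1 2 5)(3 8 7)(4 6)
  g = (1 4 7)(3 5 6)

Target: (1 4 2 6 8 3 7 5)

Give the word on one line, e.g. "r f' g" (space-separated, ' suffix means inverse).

  after r': (1 2 8 7 6)(4 5)
  after f: (1 5 6 2 7 4)(3 8)
  after r': (1 4 2 6 8 3 7 5)

r' f r'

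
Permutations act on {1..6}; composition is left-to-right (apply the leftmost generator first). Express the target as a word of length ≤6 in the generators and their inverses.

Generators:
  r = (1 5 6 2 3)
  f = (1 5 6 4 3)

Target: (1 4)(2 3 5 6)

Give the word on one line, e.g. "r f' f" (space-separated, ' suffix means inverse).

  after f: (1 5 6 4 3)
  after r: (1 6 4)(2 3 5)
  after f: (1 4 5 2)(3 6)
  after r': (1 4)(2 3 5 6)

f r f r'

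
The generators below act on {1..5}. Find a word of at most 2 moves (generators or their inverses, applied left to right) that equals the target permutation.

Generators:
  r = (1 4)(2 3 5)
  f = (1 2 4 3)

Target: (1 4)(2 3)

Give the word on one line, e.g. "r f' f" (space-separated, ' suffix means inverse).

f' f'

  after f': (1 3 4 2)
  after f': (1 4)(2 3)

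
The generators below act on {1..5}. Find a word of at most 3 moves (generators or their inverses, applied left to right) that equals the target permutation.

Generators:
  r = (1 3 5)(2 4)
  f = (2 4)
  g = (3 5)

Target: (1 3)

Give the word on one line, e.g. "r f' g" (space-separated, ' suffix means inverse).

  after r: (1 3 5)(2 4)
  after r: (1 5 3)
  after g': (1 3)

r r g'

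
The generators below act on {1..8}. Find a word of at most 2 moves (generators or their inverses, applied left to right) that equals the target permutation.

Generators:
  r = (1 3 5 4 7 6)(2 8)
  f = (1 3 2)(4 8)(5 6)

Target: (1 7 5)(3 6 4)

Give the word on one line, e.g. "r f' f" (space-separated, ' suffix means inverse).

r' r'

  after r': (1 6 7 4 5 3)(2 8)
  after r': (1 7 5)(3 6 4)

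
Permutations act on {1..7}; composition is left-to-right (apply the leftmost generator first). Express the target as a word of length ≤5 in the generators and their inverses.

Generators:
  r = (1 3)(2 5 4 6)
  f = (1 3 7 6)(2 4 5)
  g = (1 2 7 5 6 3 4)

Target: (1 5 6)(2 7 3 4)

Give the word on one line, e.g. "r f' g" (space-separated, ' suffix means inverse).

r' r' r' f g

  after r': (1 3)(2 6 4 5)
  after r': (2 4)(5 6)
  after r': (1 3)(2 5 4 6)
  after f: (1 7 6 4)
  after g: (1 5 6)(2 7 3 4)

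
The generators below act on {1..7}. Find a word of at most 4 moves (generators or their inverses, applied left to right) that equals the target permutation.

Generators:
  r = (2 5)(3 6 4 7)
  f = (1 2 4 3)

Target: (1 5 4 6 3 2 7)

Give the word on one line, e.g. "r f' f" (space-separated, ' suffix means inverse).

  after f: (1 2 4 3)
  after r: (1 5 2 7 3)(4 6)
  after f: (1 5 4 6 3 2 7)

f r f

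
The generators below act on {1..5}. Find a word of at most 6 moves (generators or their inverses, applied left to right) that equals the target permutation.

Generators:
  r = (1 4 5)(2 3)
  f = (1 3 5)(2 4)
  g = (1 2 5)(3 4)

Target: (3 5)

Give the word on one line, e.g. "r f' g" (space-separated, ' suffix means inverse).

  after g': (1 5 2)(3 4)
  after r: (2 4)(3 5)
  after f: (1 3)
  after f: (1 5)(2 4)
  after f: (3 5)

g' r f f f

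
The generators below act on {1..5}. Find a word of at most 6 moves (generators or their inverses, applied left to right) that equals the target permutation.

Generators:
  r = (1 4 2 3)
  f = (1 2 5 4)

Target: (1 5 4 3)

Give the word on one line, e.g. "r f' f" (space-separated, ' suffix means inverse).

  after r': (1 3 2 4)
  after f': (1 3)(2 5)
  after r': (1 2 5 4)
  after r': (1 4 3 2 5)
  after f': (1 5 4 3)

r' f' r' r' f'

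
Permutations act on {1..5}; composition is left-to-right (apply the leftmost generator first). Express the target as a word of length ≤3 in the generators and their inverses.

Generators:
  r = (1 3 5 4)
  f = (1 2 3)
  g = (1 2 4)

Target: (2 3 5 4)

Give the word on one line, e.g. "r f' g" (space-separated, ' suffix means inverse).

  after g': (1 4 2)
  after r: (2 3 5 4)

g' r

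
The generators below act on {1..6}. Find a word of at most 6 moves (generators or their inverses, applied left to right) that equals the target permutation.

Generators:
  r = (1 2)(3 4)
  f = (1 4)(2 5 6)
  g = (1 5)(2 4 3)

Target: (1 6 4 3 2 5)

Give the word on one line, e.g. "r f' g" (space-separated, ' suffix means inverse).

g f g' r'

  after g: (1 5)(2 4 3)
  after f: (1 6 2)(3 5 4)
  after g': (1 6 3)(2 5)
  after r': (1 6 4 3 2 5)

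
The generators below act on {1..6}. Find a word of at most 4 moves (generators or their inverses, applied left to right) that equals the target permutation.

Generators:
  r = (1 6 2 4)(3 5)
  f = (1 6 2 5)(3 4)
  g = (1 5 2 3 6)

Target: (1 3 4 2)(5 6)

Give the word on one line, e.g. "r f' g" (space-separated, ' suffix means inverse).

f g'

  after f: (1 6 2 5)(3 4)
  after g': (1 3 4 2)(5 6)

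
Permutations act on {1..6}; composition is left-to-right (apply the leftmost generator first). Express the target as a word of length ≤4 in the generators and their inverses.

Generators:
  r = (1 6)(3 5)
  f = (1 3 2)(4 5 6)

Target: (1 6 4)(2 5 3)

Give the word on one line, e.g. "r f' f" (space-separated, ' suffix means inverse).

  after r: (1 6)(3 5)
  after f: (1 4 5 2)(3 6)
  after r': (1 4 3)(2 6 5)
  after f': (1 6 4)(2 5 3)

r f r' f'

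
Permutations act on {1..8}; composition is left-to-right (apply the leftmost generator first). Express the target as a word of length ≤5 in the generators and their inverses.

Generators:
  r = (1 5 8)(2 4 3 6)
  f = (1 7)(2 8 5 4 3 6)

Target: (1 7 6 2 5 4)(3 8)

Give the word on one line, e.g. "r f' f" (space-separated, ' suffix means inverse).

f r f f r

  after f: (1 7)(2 8 5 4 3 6)
  after r: (1 7 5 3 2)(4 6)
  after f: (2 7 4)(3 8 5 6)
  after f: (1 7 3 5 2)(4 8)
  after r: (1 7 6 2 5 4)(3 8)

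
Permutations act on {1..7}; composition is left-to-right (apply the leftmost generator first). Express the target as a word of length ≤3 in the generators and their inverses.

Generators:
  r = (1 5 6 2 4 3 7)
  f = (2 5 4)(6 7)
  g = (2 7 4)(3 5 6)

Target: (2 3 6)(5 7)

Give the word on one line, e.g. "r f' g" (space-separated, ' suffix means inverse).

f g'

  after f: (2 5 4)(6 7)
  after g': (2 3 6)(5 7)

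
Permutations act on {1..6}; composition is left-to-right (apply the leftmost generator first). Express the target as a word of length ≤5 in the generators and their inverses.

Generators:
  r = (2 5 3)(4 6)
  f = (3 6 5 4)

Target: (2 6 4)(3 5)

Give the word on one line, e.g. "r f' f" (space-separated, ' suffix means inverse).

f r f'

  after f: (3 6 5 4)
  after r: (2 5 6 3 4)
  after f': (2 6 4)(3 5)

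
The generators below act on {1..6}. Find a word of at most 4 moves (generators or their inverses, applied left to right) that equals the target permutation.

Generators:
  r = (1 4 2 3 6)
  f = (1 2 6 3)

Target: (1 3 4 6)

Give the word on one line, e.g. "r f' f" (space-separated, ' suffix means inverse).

r r f r'

  after r: (1 4 2 3 6)
  after r: (1 2 6 4 3)
  after f: (1 6 4)(2 3)
  after r': (1 3 4 6)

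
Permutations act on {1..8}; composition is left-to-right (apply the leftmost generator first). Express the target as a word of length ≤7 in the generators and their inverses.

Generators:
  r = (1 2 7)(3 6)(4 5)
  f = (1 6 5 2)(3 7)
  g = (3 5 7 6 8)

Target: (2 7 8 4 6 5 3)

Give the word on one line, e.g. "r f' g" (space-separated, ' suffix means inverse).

  after f: (1 6 5 2)(3 7)
  after g': (1 7 8 6 3 5 2)
  after f: (1 3 2 6 7 8 5)
  after r': (1 6 2 3)(4 5 7 8)
  after f': (2 7 8 4 6 5 3)

f g' f r' f'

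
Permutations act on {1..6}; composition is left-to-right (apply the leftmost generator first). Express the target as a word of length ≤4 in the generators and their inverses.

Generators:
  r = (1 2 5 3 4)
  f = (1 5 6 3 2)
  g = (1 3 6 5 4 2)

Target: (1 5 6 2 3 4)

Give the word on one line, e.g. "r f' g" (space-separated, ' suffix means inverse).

  after f: (1 5 6 3 2)
  after g': (1 6)(3 4 5)
  after f': (1 5 6 2 3 4)

f g' f'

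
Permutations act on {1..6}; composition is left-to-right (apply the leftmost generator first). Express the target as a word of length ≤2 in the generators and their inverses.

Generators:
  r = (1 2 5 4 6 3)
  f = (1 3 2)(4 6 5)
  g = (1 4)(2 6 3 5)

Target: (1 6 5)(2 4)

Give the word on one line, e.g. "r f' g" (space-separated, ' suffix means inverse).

  after g': (1 4)(2 5 3 6)
  after r: (1 6 5)(2 4)

g' r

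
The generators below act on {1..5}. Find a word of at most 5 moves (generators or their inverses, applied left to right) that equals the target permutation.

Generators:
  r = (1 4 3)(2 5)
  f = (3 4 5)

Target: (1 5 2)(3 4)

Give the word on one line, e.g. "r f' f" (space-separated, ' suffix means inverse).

r f r' r'

  after r: (1 4 3)(2 5)
  after f: (1 5 2 3)
  after r': (1 2 4)
  after r': (1 5 2)(3 4)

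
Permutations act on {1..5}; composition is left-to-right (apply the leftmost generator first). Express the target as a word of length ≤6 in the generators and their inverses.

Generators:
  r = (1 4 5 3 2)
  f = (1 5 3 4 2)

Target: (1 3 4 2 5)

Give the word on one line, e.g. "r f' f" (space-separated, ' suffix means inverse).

f' r r f'

  after f': (1 2 4 3 5)
  after r: (2 5 4)
  after r: (1 4)(2 3)
  after f': (1 3 4 2 5)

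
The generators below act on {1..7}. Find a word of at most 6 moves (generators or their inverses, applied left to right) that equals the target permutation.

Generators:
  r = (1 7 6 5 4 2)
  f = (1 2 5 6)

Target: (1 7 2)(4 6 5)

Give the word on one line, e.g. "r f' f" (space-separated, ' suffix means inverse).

  after r': (1 2 4 5 6 7)
  after f': (2 4)(6 7)
  after r: (1 7 5 4)
  after f': (1 7 2)(4 6 5)

r' f' r f'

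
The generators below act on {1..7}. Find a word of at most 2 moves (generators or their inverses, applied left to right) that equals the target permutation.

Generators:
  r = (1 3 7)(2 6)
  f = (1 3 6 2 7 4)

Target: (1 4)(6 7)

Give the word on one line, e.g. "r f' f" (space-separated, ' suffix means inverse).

  after f': (1 4 7 2 6 3)
  after r: (1 4)(6 7)

f' r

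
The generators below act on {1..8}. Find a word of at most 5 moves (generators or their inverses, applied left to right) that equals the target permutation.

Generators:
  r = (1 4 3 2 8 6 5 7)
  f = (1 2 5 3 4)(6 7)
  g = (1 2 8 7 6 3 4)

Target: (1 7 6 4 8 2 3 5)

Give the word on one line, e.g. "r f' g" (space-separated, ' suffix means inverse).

  after f: (1 2 5 3 4)(6 7)
  after r: (1 8 6)(2 7 5)
  after g': (1 2 8 7 5)(3 6 4)
  after r: (1 8)(2 6 3 5 4)
  after g: (1 7 6 4 8 2 3 5)

f r g' r g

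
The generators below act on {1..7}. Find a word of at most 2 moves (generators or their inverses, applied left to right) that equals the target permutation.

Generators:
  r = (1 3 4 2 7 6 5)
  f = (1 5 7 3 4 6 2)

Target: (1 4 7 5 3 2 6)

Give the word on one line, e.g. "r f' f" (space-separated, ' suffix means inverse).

r r

  after r: (1 3 4 2 7 6 5)
  after r: (1 4 7 5 3 2 6)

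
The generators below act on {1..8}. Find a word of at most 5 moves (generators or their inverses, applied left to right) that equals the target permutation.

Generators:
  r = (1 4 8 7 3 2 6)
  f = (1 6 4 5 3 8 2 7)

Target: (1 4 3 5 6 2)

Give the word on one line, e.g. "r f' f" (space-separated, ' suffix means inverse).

  after f': (1 7 2 8 3 5 4 6)
  after r': (1 8 7 3 5)(2 4)
  after r': (1 4 3 5 6 2)

f' r' r'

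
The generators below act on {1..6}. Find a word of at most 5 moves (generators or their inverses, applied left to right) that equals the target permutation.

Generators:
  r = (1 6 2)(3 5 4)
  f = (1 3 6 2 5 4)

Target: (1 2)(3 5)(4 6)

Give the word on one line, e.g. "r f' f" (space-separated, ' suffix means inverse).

f' f' f'

  after f': (1 4 5 2 6 3)
  after f': (1 5 6)(2 3 4)
  after f': (1 2)(3 5)(4 6)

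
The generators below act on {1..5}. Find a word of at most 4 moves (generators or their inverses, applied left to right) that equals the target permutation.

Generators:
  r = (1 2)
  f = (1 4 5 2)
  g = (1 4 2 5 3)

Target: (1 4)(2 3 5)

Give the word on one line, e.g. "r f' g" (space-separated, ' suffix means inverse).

  after r': (1 2)
  after g': (1 4)(2 3 5)

r' g'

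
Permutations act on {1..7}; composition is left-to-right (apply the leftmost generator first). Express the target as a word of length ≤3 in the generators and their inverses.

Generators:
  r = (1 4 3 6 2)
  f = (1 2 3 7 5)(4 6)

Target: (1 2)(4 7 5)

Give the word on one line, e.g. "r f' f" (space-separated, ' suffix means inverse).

r f r

  after r: (1 4 3 6 2)
  after f: (1 6 3 4 7 5)
  after r: (1 2)(4 7 5)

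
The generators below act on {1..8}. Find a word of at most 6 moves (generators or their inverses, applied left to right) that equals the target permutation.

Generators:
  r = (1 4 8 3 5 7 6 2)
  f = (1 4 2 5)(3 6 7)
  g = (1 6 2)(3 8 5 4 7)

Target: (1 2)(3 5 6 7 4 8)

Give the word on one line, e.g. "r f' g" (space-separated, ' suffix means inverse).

  after g: (1 6 2)(3 8 5 4 7)
  after g: (1 2 6)(3 5 7 8 4)
  after g: (3 4 8 7 5)
  after f': (1 5 7 2 4 8 6 3)
  after f': (1 2)(3 5 6 7 4 8)

g g g f' f'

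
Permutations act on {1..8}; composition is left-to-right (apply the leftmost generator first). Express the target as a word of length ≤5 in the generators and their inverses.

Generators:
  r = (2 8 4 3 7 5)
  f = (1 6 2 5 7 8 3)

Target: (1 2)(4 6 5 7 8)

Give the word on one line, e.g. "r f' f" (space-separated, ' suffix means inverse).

r f f

  after r: (2 8 4 3 7 5)
  after f: (1 6 2 3 8 4)
  after f: (1 2)(4 6 5 7 8)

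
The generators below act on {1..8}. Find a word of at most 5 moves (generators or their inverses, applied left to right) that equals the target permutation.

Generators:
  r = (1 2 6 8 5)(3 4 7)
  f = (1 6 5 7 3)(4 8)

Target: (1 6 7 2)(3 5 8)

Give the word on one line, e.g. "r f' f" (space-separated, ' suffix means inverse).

  after r: (1 2 6 8 5)(3 4 7)
  after f: (1 2 5 6 4 3 8 7)
  after r: (1 6 7 2)(3 5 8)

r f r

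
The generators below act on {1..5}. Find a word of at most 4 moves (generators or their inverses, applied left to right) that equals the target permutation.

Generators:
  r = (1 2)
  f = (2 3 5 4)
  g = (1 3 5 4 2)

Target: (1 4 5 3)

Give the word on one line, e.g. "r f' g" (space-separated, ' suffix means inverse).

  after r: (1 2)
  after g': (1 4 5 3)

r g'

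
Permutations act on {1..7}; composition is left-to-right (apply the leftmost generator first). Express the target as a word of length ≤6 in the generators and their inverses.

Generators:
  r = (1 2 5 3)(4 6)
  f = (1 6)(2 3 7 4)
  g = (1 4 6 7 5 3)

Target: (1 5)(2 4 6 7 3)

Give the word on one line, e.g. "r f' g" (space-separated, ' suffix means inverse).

  after f: (1 6)(2 3 7 4)
  after g: (1 7 6 4 2)(3 5)
  after f': (1 3 5 2 6 7)
  after r': (1 5)(2 4 6 7 3)

f g f' r'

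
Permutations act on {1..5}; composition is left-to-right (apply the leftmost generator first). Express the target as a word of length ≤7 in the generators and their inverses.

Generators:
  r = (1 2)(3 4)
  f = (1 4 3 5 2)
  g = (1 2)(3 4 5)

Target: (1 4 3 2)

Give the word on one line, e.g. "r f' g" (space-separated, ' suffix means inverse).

  after f: (1 4 3 5 2)
  after r: (1 3 5)
  after f: (1 5 4 3 2)
  after r: (1 5 3)
  after g': (1 4 3 2)

f r f r g'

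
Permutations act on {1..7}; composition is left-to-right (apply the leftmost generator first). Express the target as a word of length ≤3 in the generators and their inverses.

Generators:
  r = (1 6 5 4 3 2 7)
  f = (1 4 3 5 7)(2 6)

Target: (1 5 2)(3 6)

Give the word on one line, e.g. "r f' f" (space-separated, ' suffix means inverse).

f r'

  after f: (1 4 3 5 7)(2 6)
  after r': (1 5 2)(3 6)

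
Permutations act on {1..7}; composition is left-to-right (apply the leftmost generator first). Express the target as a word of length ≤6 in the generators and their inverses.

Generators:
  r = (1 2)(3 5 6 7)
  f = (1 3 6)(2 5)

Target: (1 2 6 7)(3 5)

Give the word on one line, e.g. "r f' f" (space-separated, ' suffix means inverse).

f' r' r' f' r'

  after f': (1 6 3)(2 5)
  after r': (1 5)(2 3)(6 7)
  after r': (1 3)(2 7 5)
  after f': (2 7)(3 6)
  after r': (1 2 6 7)(3 5)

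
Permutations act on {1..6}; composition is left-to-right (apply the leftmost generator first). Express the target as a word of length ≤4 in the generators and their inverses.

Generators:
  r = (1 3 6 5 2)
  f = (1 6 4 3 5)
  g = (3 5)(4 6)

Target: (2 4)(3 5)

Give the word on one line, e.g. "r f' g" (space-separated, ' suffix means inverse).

  after f: (1 6 4 3 5)
  after r': (1 3 6 4)(2 5)
  after r': (2 6 4)
  after g': (2 4)(3 5)

f r' r' g'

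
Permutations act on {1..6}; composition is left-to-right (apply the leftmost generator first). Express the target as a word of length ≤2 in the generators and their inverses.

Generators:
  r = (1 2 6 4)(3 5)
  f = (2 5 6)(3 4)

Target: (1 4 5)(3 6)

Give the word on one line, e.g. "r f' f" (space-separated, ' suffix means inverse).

  after f': (2 6 5)(3 4)
  after r': (1 4 5)(3 6)

f' r'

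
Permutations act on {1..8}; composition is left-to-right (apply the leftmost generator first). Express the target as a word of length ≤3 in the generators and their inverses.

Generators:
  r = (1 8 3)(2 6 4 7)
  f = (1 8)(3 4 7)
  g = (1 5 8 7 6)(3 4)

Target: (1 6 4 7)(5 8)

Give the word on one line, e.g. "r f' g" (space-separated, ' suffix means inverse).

  after g': (1 6 7 8 5)(3 4)
  after f': (1 6 4 7)(5 8)

g' f'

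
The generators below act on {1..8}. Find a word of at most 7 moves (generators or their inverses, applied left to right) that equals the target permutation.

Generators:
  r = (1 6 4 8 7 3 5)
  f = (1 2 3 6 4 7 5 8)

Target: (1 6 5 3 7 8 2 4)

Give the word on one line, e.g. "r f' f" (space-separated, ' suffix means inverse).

r f' r' f' f'

  after r: (1 6 4 8 7 3 5)
  after f': (1 3 7 2)(4 5 8)
  after r': (1 7 2 5 4 3 8 6)
  after f': (1 4 2 7)(3 5 6 8)
  after f': (1 6 5 3 7 8 2 4)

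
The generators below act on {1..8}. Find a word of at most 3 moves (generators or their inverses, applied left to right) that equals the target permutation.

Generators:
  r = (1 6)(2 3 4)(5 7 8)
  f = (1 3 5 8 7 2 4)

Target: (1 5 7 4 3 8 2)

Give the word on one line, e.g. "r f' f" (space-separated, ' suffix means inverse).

  after f: (1 3 5 8 7 2 4)
  after f: (1 5 7 4 3 8 2)

f f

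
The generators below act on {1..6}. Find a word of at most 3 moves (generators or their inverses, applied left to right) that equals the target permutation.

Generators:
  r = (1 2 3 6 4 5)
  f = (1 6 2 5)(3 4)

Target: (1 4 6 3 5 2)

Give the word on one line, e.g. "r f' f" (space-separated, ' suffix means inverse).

  after f: (1 6 2 5)(3 4)
  after r: (1 4 6 3 5 2)

f r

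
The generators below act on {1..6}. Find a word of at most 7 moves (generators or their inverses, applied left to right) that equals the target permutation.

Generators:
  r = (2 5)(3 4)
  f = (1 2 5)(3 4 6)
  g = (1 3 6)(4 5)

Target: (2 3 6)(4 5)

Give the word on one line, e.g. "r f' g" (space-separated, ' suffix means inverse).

g r' f g' g'

  after g: (1 3 6)(4 5)
  after r': (1 4 2 5 3 6)
  after f: (1 6 2)(4 5)
  after g': (1 3)(2 6)
  after g': (2 3 6)(4 5)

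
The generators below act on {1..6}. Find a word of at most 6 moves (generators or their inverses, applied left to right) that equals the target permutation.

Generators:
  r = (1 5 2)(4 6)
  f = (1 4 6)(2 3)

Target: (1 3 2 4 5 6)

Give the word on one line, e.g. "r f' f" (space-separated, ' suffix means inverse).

  after r: (1 5 2)(4 6)
  after f': (1 5 3 2 6)
  after f': (1 5 2 4)
  after r: (1 2 6 4 5)
  after f': (1 3 2 4 5 6)

r f' f' r f'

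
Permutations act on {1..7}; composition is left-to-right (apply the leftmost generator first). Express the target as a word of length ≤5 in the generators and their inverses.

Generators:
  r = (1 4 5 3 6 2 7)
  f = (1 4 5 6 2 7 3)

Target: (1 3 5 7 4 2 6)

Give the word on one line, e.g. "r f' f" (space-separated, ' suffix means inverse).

  after f: (1 4 5 6 2 7 3)
  after f: (1 5 2 3 4 6 7)
  after r: (1 3 5 7 4 2 6)

f f r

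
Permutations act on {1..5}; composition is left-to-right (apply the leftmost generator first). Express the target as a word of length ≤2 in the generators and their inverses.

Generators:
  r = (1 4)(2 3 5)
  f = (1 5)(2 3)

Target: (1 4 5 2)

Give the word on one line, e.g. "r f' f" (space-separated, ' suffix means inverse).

r' f

  after r': (1 4)(2 5 3)
  after f: (1 4 5 2)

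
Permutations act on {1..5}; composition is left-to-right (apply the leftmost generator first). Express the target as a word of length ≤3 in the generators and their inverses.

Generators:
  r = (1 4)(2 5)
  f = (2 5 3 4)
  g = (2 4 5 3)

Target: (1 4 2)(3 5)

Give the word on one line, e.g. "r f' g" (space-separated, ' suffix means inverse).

  after g: (2 4 5 3)
  after r': (1 4 2)(3 5)

g r'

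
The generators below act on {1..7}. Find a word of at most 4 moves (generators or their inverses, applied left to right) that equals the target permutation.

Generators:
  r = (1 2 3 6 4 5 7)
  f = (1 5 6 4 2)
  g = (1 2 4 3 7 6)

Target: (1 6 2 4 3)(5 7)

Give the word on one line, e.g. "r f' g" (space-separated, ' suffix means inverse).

  after g': (1 6 7 3 4 2)
  after r: (1 4 3 5 7 6)
  after f': (1 6 2 4 3)(5 7)

g' r f'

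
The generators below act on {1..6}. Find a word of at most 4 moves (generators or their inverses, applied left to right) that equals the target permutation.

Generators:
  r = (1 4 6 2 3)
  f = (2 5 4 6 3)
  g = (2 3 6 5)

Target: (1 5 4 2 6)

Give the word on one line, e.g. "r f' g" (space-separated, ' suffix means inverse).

r' r' f

  after r': (1 3 2 6 4)
  after r': (1 2 4 3 6)
  after f: (1 5 4 2 6)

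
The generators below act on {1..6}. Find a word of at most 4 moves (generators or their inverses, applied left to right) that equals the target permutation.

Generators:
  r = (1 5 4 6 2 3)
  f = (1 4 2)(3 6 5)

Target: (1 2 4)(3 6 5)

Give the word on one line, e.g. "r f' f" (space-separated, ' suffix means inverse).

r' r'

  after r': (1 3 2 6 4 5)
  after r': (1 2 4)(3 6 5)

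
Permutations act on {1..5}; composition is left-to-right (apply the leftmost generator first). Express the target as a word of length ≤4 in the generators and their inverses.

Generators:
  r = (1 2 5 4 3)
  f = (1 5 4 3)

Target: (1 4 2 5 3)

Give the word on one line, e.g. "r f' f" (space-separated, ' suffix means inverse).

f r f r'

  after f: (1 5 4 3)
  after r: (1 4)(2 5 3)
  after f: (1 3 2 4 5)
  after r': (1 4 2 5 3)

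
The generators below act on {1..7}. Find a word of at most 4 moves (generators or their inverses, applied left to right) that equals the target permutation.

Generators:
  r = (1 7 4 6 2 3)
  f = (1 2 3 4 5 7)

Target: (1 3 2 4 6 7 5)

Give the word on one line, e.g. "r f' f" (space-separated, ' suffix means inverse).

f r f' r

  after f: (1 2 3 4 5 7)
  after r: (1 3 6 2)(4 5)
  after f': (1 2 7 5 3 6)
  after r: (1 3 2 4 6 7 5)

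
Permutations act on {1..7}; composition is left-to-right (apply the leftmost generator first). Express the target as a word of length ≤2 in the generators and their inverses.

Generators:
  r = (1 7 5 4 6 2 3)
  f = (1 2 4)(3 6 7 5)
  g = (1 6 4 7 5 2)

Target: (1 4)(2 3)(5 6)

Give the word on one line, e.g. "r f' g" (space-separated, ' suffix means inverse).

r g'

  after r: (1 7 5 4 6 2 3)
  after g': (1 4)(2 3)(5 6)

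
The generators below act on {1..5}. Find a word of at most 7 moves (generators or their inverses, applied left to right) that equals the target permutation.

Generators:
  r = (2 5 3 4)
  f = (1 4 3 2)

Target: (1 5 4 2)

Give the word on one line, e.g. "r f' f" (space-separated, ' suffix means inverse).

  after f': (1 2 3 4)
  after f': (1 3)(2 4)
  after r': (1 5 2 3)
  after f': (1 5 3 2 4)
  after f': (1 5 4 2)

f' f' r' f' f'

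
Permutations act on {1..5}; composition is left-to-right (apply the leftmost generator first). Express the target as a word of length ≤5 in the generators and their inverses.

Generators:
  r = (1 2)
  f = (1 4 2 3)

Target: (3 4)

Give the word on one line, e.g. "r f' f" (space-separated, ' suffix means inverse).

f' f' f' r' f'

  after f': (1 3 2 4)
  after f': (1 2)(3 4)
  after f': (1 4 2 3)
  after r': (1 4)(2 3)
  after f': (3 4)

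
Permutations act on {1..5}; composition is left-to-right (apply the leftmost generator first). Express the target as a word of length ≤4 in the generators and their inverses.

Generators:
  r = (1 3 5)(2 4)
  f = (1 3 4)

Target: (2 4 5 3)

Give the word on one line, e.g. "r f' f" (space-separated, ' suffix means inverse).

f r'

  after f: (1 3 4)
  after r': (2 4 5 3)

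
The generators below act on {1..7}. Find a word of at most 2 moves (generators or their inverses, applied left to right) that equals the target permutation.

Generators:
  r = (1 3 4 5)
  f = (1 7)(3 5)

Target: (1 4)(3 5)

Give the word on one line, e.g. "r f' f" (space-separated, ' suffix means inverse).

  after r': (1 5 4 3)
  after r': (1 4)(3 5)

r' r'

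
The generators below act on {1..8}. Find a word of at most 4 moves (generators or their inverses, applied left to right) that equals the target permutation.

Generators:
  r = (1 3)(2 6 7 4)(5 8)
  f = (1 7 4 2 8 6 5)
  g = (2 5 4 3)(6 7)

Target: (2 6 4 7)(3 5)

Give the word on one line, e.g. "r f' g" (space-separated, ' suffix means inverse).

  after g: (2 5 4 3)(6 7)
  after g: (2 4)(3 5)
  after r': (1 3 8 5)(2 7 6)
  after r': (2 6 4 7)(3 5)

g g r' r'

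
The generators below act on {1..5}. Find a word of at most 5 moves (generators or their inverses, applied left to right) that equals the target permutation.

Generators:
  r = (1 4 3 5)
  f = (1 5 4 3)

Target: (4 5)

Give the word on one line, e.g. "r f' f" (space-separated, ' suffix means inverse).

f' f' r'

  after f': (1 3 4 5)
  after f': (1 4)(3 5)
  after r': (4 5)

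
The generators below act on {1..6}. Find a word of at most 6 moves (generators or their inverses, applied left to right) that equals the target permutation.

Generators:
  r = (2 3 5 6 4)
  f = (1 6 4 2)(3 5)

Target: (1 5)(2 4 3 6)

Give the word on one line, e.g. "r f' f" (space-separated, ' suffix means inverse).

  after f': (1 2 4 6)(3 5)
  after r: (1 3 6)
  after f': (1 5 3)(2 4 6)
  after r': (1 3)(2 6 4 5)
  after f: (1 5)(2 4 3 6)

f' r f' r' f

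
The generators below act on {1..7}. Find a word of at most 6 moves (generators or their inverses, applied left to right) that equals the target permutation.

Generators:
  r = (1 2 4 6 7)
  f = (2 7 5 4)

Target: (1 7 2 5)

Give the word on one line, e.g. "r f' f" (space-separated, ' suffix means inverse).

  after r': (1 7 6 4 2)
  after f': (1 2)(5 7 6)
  after f': (1 4 5 2)(6 7)
  after r': (1 2 7 4 5)
  after f: (1 7 2 5)

r' f' f' r' f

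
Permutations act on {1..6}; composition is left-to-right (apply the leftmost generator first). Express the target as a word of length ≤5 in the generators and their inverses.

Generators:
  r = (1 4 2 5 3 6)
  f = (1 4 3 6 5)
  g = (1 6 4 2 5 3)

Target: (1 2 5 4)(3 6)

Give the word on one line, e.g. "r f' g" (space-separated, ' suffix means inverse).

  after r: (1 4 2 5 3 6)
  after r: (1 2 3)(4 5 6)
  after g: (1 5 4 3 6 2)
  after r': (1 2 6 4 5)
  after f: (1 2 5 4)(3 6)

r r g r' f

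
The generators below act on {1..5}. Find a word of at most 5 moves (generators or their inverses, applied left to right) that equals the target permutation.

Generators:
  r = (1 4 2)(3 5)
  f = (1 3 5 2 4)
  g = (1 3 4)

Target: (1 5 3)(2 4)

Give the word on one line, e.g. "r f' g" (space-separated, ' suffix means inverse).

f' r g' f'

  after f': (1 4 2 5 3)
  after r: (1 2 3 4)
  after g': (1 2)
  after f': (1 5 3)(2 4)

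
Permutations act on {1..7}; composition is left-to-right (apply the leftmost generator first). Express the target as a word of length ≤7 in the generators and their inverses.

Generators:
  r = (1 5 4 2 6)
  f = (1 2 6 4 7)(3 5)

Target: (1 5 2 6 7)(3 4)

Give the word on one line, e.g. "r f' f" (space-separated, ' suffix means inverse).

  after r': (1 6 2 4 5)
  after f: (1 4 3 5 2 7)
  after r': (1 5 4 3)(2 7 6)
  after f': (1 3 7 2 4 5 6)
  after f': (1 5 2 6 7)(3 4)

r' f r' f' f'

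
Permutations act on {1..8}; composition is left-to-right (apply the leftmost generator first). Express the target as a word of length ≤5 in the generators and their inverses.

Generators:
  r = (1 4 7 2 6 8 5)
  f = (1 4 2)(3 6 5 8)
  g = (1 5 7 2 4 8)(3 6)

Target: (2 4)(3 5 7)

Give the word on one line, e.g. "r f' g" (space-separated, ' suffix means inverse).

  after f': (1 2 4)(3 8 5 6)
  after r: (1 6 3 5 8)(2 7)
  after r: (1 8 4 7 6 3)
  after g: (2 4)(3 5 7)

f' r r g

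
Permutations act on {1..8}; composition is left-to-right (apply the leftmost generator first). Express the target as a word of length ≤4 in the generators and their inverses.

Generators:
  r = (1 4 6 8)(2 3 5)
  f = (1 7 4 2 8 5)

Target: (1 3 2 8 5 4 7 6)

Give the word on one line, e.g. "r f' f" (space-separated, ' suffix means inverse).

f' r r

  after f': (1 5 8 2 4 7)
  after r: (1 2 6 8 3 5)(4 7)
  after r: (1 3 2 8 5 4 7 6)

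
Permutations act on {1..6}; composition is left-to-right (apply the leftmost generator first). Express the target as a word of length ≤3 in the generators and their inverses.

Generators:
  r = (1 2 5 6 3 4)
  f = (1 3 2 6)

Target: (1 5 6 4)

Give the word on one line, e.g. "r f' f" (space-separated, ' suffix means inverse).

  after f': (1 6 2 3)
  after f': (1 2)(3 6)
  after r: (1 5 6 4)

f' f' r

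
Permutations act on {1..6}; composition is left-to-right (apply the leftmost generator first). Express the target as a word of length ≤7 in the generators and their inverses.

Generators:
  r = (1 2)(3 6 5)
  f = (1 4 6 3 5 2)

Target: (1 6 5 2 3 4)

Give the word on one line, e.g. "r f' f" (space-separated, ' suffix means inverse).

  after f: (1 4 6 3 5 2)
  after f: (1 6 5)(2 4 3)
  after r': (1 3)(2 4 5)
  after f: (1 5)(2 6 3 4)
  after r': (1 6 5 2 3 4)

f f r' f r'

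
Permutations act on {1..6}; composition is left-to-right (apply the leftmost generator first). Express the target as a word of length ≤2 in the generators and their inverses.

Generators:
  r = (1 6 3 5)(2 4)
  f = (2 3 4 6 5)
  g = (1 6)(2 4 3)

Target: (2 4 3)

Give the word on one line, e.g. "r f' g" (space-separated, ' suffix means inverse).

g' g'

  after g': (1 6)(2 3 4)
  after g': (2 4 3)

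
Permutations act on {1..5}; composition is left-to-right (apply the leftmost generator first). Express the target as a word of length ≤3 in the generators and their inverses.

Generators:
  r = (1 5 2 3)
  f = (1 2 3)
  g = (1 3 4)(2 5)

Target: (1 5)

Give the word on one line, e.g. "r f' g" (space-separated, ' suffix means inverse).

  after f': (1 3 2)
  after f': (1 2 3)
  after r': (1 5)

f' f' r'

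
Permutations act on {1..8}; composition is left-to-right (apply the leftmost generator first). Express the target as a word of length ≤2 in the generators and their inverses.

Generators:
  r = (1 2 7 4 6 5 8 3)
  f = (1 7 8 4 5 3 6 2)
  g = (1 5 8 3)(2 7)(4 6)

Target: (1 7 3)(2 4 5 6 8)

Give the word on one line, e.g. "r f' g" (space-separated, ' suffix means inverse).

  after f': (1 2 6 3 5 4 8 7)
  after g': (1 7 3)(2 4 5 6 8)

f' g'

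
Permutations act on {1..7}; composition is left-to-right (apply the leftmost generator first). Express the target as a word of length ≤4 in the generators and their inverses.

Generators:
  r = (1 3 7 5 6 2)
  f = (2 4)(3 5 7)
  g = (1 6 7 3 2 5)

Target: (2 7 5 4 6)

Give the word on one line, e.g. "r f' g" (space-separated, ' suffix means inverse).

  after g': (1 5 2 3 7 6)
  after f: (1 7 6)(2 5 4)
  after r: (1 5 4)(2 6 3 7)
  after g: (2 7 5 4 6)

g' f r g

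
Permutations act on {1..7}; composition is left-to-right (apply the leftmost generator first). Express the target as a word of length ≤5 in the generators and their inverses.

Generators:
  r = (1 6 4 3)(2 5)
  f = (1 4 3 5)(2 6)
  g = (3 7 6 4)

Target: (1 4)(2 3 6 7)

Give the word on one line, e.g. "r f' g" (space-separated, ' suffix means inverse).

f' r g f' g

  after f': (1 5 3 4)(2 6)
  after r: (1 2 4 6 5)
  after g: (1 2 3 7 6 5)
  after f': (1 6 3 7 2 4)
  after g: (1 4)(2 3 6 7)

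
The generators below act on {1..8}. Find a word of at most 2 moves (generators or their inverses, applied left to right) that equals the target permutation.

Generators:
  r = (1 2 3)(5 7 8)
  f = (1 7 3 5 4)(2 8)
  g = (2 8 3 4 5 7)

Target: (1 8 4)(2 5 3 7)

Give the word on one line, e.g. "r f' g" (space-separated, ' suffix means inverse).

r f

  after r: (1 2 3)(5 7 8)
  after f: (1 8 4)(2 5 3 7)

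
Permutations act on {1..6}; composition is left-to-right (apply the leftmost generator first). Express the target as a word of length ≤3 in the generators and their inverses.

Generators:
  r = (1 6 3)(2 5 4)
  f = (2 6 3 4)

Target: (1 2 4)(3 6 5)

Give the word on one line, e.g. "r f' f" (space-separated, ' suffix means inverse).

  after f': (2 4 3 6)
  after r: (1 6 5 4)
  after f': (1 2 4)(3 6 5)

f' r f'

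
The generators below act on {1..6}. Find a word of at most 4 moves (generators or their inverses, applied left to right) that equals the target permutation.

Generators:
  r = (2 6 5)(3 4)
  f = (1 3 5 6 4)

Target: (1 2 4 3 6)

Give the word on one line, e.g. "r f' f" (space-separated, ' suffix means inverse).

f r' f' r'

  after f: (1 3 5 6 4)
  after r': (1 4)(2 5)(3 6)
  after f': (1 6)(2 3 5)
  after r': (1 2 4 3 6)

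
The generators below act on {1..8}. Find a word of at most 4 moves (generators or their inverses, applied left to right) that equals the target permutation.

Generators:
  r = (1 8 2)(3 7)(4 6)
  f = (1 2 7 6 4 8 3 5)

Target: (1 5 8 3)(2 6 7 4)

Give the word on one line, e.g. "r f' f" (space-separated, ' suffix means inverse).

  after r': (1 2 8)(3 7)(4 6)
  after f': (2 4 7 8 5 3)
  after f': (1 5 8 3)(2 6 7 4)

r' f' f'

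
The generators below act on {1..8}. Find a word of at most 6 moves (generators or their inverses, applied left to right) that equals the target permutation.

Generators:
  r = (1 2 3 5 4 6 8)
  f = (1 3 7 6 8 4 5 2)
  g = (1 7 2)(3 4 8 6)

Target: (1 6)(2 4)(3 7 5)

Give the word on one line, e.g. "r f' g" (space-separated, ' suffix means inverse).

  after r: (1 2 3 5 4 6 8)
  after f: (2 7 6 4 8 3)
  after f: (1 3)(2 6 5)(7 8)
  after f: (1 7 4 5)(2 8 6)
  after f: (1 6)(2 4)(3 7 5)

r f f f f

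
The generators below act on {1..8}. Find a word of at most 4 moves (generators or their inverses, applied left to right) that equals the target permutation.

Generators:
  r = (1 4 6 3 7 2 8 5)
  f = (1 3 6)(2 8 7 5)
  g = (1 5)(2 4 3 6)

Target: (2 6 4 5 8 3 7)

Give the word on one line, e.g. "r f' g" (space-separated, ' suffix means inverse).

f' g' f'

  after f': (1 6 3)(2 5 7 8)
  after g': (1 3 5 7 8 6 4 2)
  after f': (2 6 4 5 8 3 7)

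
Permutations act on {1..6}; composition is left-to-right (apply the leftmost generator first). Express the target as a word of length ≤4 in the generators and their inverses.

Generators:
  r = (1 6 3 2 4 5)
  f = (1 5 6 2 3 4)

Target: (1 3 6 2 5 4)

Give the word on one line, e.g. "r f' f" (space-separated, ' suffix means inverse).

f r' f'

  after f: (1 5 6 2 3 4)
  after r': (1 4 5)(2 6 3)
  after f': (1 3 6 2 5 4)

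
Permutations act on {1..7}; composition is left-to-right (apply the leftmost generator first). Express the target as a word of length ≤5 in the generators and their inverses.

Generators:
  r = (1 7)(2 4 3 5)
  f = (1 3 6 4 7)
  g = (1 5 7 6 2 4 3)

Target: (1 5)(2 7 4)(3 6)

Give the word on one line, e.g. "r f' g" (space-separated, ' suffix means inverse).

  after f': (1 7 4 6 3)
  after r': (2 5 3 7)(4 6)
  after g: (1 5)(2 7 4)(3 6)

f' r' g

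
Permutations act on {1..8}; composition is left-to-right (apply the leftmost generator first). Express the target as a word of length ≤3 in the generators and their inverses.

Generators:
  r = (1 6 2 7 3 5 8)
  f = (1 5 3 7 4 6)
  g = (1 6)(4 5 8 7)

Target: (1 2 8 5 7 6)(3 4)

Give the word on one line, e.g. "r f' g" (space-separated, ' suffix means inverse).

  after g': (1 6)(4 7 8 5)
  after r: (1 2 7)(3 5 4)
  after g': (1 2 8 5 7 6)(3 4)

g' r g'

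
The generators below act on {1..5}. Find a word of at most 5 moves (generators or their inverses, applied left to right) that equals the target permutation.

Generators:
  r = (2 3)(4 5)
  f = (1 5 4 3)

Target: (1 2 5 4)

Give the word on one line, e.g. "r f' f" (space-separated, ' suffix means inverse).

r f f f r'

  after r: (2 3)(4 5)
  after f: (1 5 3 2)
  after f: (1 4 3 2 5)
  after f: (1 3 2 4)
  after r': (1 2 5 4)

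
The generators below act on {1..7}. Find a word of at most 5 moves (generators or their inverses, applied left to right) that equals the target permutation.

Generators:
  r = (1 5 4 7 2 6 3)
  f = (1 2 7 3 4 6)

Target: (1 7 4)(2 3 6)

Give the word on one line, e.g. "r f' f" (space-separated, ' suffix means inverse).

r' f' f' r'

  after r': (1 3 6 2 7 4 5)
  after f': (1 7 3 4 5 6)
  after f': (1 2)(4 5)
  after r': (1 7 4)(2 3 6)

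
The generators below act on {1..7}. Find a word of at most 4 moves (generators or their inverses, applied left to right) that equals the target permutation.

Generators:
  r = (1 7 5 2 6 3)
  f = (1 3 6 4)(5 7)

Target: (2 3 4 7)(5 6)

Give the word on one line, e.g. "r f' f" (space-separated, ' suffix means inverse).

f f r r

  after f: (1 3 6 4)(5 7)
  after f: (1 6)(3 4)
  after r: (1 3 4)(2 6 7 5)
  after r: (2 3 4 7)(5 6)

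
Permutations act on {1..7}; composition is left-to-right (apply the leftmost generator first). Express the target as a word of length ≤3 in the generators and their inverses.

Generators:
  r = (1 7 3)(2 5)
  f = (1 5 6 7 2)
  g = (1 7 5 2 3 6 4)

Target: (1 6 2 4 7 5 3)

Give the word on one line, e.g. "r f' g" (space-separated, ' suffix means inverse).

g' f' g'

  after g': (1 4 6 3 2 5 7)
  after f': (1 4 5 6 3 7 2)
  after g': (1 6 2 4 7 5 3)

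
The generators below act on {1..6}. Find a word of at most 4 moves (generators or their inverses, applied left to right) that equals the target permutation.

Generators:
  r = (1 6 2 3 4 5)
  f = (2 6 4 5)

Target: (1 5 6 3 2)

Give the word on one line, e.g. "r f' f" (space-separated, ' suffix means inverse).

  after f: (2 6 4 5)
  after r': (1 5 6 3 2)

f r'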